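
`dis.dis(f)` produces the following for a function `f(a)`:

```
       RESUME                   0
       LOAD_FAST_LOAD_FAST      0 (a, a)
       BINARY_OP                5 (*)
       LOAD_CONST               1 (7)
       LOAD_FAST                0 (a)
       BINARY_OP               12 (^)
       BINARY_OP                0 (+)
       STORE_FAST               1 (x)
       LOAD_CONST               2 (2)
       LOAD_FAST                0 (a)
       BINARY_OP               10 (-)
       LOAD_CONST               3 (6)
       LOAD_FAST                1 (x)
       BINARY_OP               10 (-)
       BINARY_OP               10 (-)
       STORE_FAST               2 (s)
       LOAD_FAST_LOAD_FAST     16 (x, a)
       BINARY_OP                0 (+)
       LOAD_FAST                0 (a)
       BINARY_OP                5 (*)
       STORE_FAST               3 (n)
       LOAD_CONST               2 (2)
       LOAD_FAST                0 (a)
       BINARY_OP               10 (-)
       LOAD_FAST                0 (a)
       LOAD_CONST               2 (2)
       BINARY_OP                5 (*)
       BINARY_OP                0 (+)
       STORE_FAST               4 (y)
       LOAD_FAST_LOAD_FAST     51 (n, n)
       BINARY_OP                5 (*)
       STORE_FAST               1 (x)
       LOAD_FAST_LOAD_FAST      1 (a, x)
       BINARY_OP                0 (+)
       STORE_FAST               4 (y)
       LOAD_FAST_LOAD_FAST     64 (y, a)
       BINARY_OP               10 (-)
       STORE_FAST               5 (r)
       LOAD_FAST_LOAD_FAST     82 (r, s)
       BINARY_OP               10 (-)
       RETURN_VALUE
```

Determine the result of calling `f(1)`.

LOAD_FAST_LOAD_FAST a,a → push 1,1. Stack: [1, 1]
BINARY_OP * → 1 * 1 = 1. Stack: [1]
LOAD_CONST → push 7. Stack: [1, 7]
LOAD_FAST a → push 1. Stack: [1, 7, 1]
BINARY_OP ^ → 7 ^ 1 = 6. Stack: [1, 6]
BINARY_OP + → 1 + 6 = 7. Stack: [7]
STORE_FAST x → x=7. Stack: []
LOAD_CONST → push 2. Stack: [2]
LOAD_FAST a → push 1. Stack: [2, 1]
BINARY_OP - → 2 - 1 = 1. Stack: [1]
LOAD_CONST → push 6. Stack: [1, 6]
LOAD_FAST x → push 7. Stack: [1, 6, 7]
BINARY_OP - → 6 - 7 = -1. Stack: [1, -1]
BINARY_OP - → 1 - -1 = 2. Stack: [2]
STORE_FAST s → s=2. Stack: []
LOAD_FAST_LOAD_FAST x,a → push 7,1. Stack: [7, 1]
BINARY_OP + → 7 + 1 = 8. Stack: [8]
LOAD_FAST a → push 1. Stack: [8, 1]
BINARY_OP * → 8 * 1 = 8. Stack: [8]
STORE_FAST n → n=8. Stack: []
LOAD_CONST → push 2. Stack: [2]
LOAD_FAST a → push 1. Stack: [2, 1]
BINARY_OP - → 2 - 1 = 1. Stack: [1]
LOAD_FAST a → push 1. Stack: [1, 1]
LOAD_CONST → push 2. Stack: [1, 1, 2]
BINARY_OP * → 1 * 2 = 2. Stack: [1, 2]
BINARY_OP + → 1 + 2 = 3. Stack: [3]
STORE_FAST y → y=3. Stack: []
LOAD_FAST_LOAD_FAST n,n → push 8,8. Stack: [8, 8]
BINARY_OP * → 8 * 8 = 64. Stack: [64]
STORE_FAST x → x=64. Stack: []
LOAD_FAST_LOAD_FAST a,x → push 1,64. Stack: [1, 64]
BINARY_OP + → 1 + 64 = 65. Stack: [65]
STORE_FAST y → y=65. Stack: []
LOAD_FAST_LOAD_FAST y,a → push 65,1. Stack: [65, 1]
BINARY_OP - → 65 - 1 = 64. Stack: [64]
STORE_FAST r → r=64. Stack: []
LOAD_FAST_LOAD_FAST r,s → push 64,2. Stack: [64, 2]
BINARY_OP - → 64 - 2 = 62. Stack: [62]
RETURN_VALUE → return 62.

62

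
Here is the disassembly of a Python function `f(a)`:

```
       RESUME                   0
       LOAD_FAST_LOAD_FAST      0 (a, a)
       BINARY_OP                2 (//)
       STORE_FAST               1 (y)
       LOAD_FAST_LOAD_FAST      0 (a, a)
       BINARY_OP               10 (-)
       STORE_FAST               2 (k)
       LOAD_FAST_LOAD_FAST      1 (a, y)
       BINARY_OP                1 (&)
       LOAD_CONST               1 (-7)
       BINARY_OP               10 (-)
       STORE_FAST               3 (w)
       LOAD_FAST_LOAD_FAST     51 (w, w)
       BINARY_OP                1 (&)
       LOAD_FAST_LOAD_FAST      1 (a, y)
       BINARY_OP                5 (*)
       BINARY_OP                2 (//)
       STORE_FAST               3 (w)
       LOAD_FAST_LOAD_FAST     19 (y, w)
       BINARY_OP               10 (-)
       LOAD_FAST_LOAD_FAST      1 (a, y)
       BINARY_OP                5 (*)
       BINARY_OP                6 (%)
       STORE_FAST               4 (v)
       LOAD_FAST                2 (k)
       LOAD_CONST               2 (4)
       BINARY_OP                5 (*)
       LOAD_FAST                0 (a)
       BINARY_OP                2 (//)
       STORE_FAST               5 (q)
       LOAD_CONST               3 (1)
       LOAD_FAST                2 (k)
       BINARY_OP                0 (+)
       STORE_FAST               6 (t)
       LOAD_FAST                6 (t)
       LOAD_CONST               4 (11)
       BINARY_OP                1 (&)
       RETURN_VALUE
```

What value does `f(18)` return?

LOAD_FAST_LOAD_FAST a,a → push 18,18. Stack: [18, 18]
BINARY_OP // → 18 // 18 = 1. Stack: [1]
STORE_FAST y → y=1. Stack: []
LOAD_FAST_LOAD_FAST a,a → push 18,18. Stack: [18, 18]
BINARY_OP - → 18 - 18 = 0. Stack: [0]
STORE_FAST k → k=0. Stack: []
LOAD_FAST_LOAD_FAST a,y → push 18,1. Stack: [18, 1]
BINARY_OP & → 18 & 1 = 0. Stack: [0]
LOAD_CONST → push -7. Stack: [0, -7]
BINARY_OP - → 0 - -7 = 7. Stack: [7]
STORE_FAST w → w=7. Stack: []
LOAD_FAST_LOAD_FAST w,w → push 7,7. Stack: [7, 7]
BINARY_OP & → 7 & 7 = 7. Stack: [7]
LOAD_FAST_LOAD_FAST a,y → push 18,1. Stack: [7, 18, 1]
BINARY_OP * → 18 * 1 = 18. Stack: [7, 18]
BINARY_OP // → 7 // 18 = 0. Stack: [0]
STORE_FAST w → w=0. Stack: []
LOAD_FAST_LOAD_FAST y,w → push 1,0. Stack: [1, 0]
BINARY_OP - → 1 - 0 = 1. Stack: [1]
LOAD_FAST_LOAD_FAST a,y → push 18,1. Stack: [1, 18, 1]
BINARY_OP * → 18 * 1 = 18. Stack: [1, 18]
BINARY_OP % → 1 % 18 = 1. Stack: [1]
STORE_FAST v → v=1. Stack: []
LOAD_FAST k → push 0. Stack: [0]
LOAD_CONST → push 4. Stack: [0, 4]
BINARY_OP * → 0 * 4 = 0. Stack: [0]
LOAD_FAST a → push 18. Stack: [0, 18]
BINARY_OP // → 0 // 18 = 0. Stack: [0]
STORE_FAST q → q=0. Stack: []
LOAD_CONST → push 1. Stack: [1]
LOAD_FAST k → push 0. Stack: [1, 0]
BINARY_OP + → 1 + 0 = 1. Stack: [1]
STORE_FAST t → t=1. Stack: []
LOAD_FAST t → push 1. Stack: [1]
LOAD_CONST → push 11. Stack: [1, 11]
BINARY_OP & → 1 & 11 = 1. Stack: [1]
RETURN_VALUE → return 1.

1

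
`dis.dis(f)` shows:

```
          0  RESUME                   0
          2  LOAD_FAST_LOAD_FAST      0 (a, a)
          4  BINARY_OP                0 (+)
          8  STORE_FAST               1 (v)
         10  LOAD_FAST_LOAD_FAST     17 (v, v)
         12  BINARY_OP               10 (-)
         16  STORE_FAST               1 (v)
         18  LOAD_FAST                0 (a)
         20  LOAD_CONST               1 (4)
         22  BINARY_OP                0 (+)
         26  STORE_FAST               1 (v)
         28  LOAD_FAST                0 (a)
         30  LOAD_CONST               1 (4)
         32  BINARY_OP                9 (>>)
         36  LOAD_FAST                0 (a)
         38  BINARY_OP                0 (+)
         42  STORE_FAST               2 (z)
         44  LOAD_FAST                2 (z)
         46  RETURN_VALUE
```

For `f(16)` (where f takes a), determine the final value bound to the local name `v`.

20

LOAD_FAST_LOAD_FAST a,a → push 16,16. Stack: [16, 16]
BINARY_OP + → 16 + 16 = 32. Stack: [32]
STORE_FAST v → v=32. Stack: []
LOAD_FAST_LOAD_FAST v,v → push 32,32. Stack: [32, 32]
BINARY_OP - → 32 - 32 = 0. Stack: [0]
STORE_FAST v → v=0. Stack: []
LOAD_FAST a → push 16. Stack: [16]
LOAD_CONST → push 4. Stack: [16, 4]
BINARY_OP + → 16 + 4 = 20. Stack: [20]
STORE_FAST v → v=20. Stack: []
LOAD_FAST a → push 16. Stack: [16]
LOAD_CONST → push 4. Stack: [16, 4]
BINARY_OP >> → 16 >> 4 = 1. Stack: [1]
LOAD_FAST a → push 16. Stack: [1, 16]
BINARY_OP + → 1 + 16 = 17. Stack: [17]
STORE_FAST z → z=17. Stack: []
LOAD_FAST z → push 17. Stack: [17]
RETURN_VALUE → return 17.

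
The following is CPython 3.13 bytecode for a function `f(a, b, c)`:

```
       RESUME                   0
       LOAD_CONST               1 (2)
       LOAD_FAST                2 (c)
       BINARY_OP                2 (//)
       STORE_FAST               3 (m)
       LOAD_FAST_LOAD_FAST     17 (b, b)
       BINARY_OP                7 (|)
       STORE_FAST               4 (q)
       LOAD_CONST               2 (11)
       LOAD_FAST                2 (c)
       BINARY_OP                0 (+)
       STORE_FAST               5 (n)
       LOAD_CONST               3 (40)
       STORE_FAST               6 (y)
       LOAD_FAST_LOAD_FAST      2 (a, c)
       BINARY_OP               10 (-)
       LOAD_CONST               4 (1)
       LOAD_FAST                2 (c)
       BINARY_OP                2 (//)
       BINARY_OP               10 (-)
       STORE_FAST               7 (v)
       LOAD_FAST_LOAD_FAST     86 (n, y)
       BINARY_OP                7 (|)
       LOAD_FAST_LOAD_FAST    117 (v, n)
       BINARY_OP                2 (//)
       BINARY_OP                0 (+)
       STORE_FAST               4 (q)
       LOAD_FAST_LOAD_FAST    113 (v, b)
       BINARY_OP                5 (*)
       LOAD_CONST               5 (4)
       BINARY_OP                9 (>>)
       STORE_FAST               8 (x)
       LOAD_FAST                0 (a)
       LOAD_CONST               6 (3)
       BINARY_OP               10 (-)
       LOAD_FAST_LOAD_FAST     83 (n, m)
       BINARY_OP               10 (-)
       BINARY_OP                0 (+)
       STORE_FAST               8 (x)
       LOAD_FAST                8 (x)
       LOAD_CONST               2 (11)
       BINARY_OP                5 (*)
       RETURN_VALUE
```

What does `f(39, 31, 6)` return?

LOAD_CONST → push 2. Stack: [2]
LOAD_FAST c → push 6. Stack: [2, 6]
BINARY_OP // → 2 // 6 = 0. Stack: [0]
STORE_FAST m → m=0. Stack: []
LOAD_FAST_LOAD_FAST b,b → push 31,31. Stack: [31, 31]
BINARY_OP | → 31 | 31 = 31. Stack: [31]
STORE_FAST q → q=31. Stack: []
LOAD_CONST → push 11. Stack: [11]
LOAD_FAST c → push 6. Stack: [11, 6]
BINARY_OP + → 11 + 6 = 17. Stack: [17]
STORE_FAST n → n=17. Stack: []
LOAD_CONST → push 40. Stack: [40]
STORE_FAST y → y=40. Stack: []
LOAD_FAST_LOAD_FAST a,c → push 39,6. Stack: [39, 6]
BINARY_OP - → 39 - 6 = 33. Stack: [33]
LOAD_CONST → push 1. Stack: [33, 1]
LOAD_FAST c → push 6. Stack: [33, 1, 6]
BINARY_OP // → 1 // 6 = 0. Stack: [33, 0]
BINARY_OP - → 33 - 0 = 33. Stack: [33]
STORE_FAST v → v=33. Stack: []
LOAD_FAST_LOAD_FAST n,y → push 17,40. Stack: [17, 40]
BINARY_OP | → 17 | 40 = 57. Stack: [57]
LOAD_FAST_LOAD_FAST v,n → push 33,17. Stack: [57, 33, 17]
BINARY_OP // → 33 // 17 = 1. Stack: [57, 1]
BINARY_OP + → 57 + 1 = 58. Stack: [58]
STORE_FAST q → q=58. Stack: []
LOAD_FAST_LOAD_FAST v,b → push 33,31. Stack: [33, 31]
BINARY_OP * → 33 * 31 = 1023. Stack: [1023]
LOAD_CONST → push 4. Stack: [1023, 4]
BINARY_OP >> → 1023 >> 4 = 63. Stack: [63]
STORE_FAST x → x=63. Stack: []
LOAD_FAST a → push 39. Stack: [39]
LOAD_CONST → push 3. Stack: [39, 3]
BINARY_OP - → 39 - 3 = 36. Stack: [36]
LOAD_FAST_LOAD_FAST n,m → push 17,0. Stack: [36, 17, 0]
BINARY_OP - → 17 - 0 = 17. Stack: [36, 17]
BINARY_OP + → 36 + 17 = 53. Stack: [53]
STORE_FAST x → x=53. Stack: []
LOAD_FAST x → push 53. Stack: [53]
LOAD_CONST → push 11. Stack: [53, 11]
BINARY_OP * → 53 * 11 = 583. Stack: [583]
RETURN_VALUE → return 583.

583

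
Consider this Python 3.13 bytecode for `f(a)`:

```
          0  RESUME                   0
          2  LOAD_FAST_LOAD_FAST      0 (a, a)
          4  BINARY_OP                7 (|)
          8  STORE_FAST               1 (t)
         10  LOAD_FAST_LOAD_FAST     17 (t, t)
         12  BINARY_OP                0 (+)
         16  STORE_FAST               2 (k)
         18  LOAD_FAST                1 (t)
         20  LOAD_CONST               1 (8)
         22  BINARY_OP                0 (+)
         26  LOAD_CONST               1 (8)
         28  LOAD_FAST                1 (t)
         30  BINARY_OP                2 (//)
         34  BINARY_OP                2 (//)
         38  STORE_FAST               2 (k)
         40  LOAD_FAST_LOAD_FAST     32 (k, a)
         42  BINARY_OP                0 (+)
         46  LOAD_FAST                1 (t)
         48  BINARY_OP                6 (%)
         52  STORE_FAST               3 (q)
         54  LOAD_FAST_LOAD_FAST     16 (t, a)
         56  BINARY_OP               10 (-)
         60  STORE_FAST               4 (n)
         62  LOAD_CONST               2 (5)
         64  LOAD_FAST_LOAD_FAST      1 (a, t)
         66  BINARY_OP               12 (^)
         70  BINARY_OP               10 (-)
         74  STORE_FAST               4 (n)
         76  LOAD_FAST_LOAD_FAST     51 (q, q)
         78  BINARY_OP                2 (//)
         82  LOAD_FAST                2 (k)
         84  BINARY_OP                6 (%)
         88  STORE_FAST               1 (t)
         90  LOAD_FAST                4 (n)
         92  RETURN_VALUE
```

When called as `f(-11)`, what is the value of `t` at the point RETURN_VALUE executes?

LOAD_FAST_LOAD_FAST a,a → push -11,-11. Stack: [-11, -11]
BINARY_OP | → -11 | -11 = -11. Stack: [-11]
STORE_FAST t → t=-11. Stack: []
LOAD_FAST_LOAD_FAST t,t → push -11,-11. Stack: [-11, -11]
BINARY_OP + → -11 + -11 = -22. Stack: [-22]
STORE_FAST k → k=-22. Stack: []
LOAD_FAST t → push -11. Stack: [-11]
LOAD_CONST → push 8. Stack: [-11, 8]
BINARY_OP + → -11 + 8 = -3. Stack: [-3]
LOAD_CONST → push 8. Stack: [-3, 8]
LOAD_FAST t → push -11. Stack: [-3, 8, -11]
BINARY_OP // → 8 // -11 = -1. Stack: [-3, -1]
BINARY_OP // → -3 // -1 = 3. Stack: [3]
STORE_FAST k → k=3. Stack: []
LOAD_FAST_LOAD_FAST k,a → push 3,-11. Stack: [3, -11]
BINARY_OP + → 3 + -11 = -8. Stack: [-8]
LOAD_FAST t → push -11. Stack: [-8, -11]
BINARY_OP % → -8 % -11 = -8. Stack: [-8]
STORE_FAST q → q=-8. Stack: []
LOAD_FAST_LOAD_FAST t,a → push -11,-11. Stack: [-11, -11]
BINARY_OP - → -11 - -11 = 0. Stack: [0]
STORE_FAST n → n=0. Stack: []
LOAD_CONST → push 5. Stack: [5]
LOAD_FAST_LOAD_FAST a,t → push -11,-11. Stack: [5, -11, -11]
BINARY_OP ^ → -11 ^ -11 = 0. Stack: [5, 0]
BINARY_OP - → 5 - 0 = 5. Stack: [5]
STORE_FAST n → n=5. Stack: []
LOAD_FAST_LOAD_FAST q,q → push -8,-8. Stack: [-8, -8]
BINARY_OP // → -8 // -8 = 1. Stack: [1]
LOAD_FAST k → push 3. Stack: [1, 3]
BINARY_OP % → 1 % 3 = 1. Stack: [1]
STORE_FAST t → t=1. Stack: []
LOAD_FAST n → push 5. Stack: [5]
RETURN_VALUE → return 5.

1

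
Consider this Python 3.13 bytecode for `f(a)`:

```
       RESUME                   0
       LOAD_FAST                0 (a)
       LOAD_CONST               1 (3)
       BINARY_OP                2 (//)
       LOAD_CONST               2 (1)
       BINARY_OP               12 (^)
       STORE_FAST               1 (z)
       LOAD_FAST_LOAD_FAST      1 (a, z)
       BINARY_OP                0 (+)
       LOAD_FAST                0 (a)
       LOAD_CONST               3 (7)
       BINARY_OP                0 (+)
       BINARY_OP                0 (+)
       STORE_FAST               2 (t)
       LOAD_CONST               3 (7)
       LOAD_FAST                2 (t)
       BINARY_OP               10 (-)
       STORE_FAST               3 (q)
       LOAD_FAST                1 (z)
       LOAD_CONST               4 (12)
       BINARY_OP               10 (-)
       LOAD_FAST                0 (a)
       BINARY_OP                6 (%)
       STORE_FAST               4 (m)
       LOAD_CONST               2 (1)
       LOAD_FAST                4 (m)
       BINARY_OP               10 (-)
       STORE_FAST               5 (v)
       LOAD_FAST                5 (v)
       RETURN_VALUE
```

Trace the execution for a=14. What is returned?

LOAD_FAST a → push 14. Stack: [14]
LOAD_CONST → push 3. Stack: [14, 3]
BINARY_OP // → 14 // 3 = 4. Stack: [4]
LOAD_CONST → push 1. Stack: [4, 1]
BINARY_OP ^ → 4 ^ 1 = 5. Stack: [5]
STORE_FAST z → z=5. Stack: []
LOAD_FAST_LOAD_FAST a,z → push 14,5. Stack: [14, 5]
BINARY_OP + → 14 + 5 = 19. Stack: [19]
LOAD_FAST a → push 14. Stack: [19, 14]
LOAD_CONST → push 7. Stack: [19, 14, 7]
BINARY_OP + → 14 + 7 = 21. Stack: [19, 21]
BINARY_OP + → 19 + 21 = 40. Stack: [40]
STORE_FAST t → t=40. Stack: []
LOAD_CONST → push 7. Stack: [7]
LOAD_FAST t → push 40. Stack: [7, 40]
BINARY_OP - → 7 - 40 = -33. Stack: [-33]
STORE_FAST q → q=-33. Stack: []
LOAD_FAST z → push 5. Stack: [5]
LOAD_CONST → push 12. Stack: [5, 12]
BINARY_OP - → 5 - 12 = -7. Stack: [-7]
LOAD_FAST a → push 14. Stack: [-7, 14]
BINARY_OP % → -7 % 14 = 7. Stack: [7]
STORE_FAST m → m=7. Stack: []
LOAD_CONST → push 1. Stack: [1]
LOAD_FAST m → push 7. Stack: [1, 7]
BINARY_OP - → 1 - 7 = -6. Stack: [-6]
STORE_FAST v → v=-6. Stack: []
LOAD_FAST v → push -6. Stack: [-6]
RETURN_VALUE → return -6.

-6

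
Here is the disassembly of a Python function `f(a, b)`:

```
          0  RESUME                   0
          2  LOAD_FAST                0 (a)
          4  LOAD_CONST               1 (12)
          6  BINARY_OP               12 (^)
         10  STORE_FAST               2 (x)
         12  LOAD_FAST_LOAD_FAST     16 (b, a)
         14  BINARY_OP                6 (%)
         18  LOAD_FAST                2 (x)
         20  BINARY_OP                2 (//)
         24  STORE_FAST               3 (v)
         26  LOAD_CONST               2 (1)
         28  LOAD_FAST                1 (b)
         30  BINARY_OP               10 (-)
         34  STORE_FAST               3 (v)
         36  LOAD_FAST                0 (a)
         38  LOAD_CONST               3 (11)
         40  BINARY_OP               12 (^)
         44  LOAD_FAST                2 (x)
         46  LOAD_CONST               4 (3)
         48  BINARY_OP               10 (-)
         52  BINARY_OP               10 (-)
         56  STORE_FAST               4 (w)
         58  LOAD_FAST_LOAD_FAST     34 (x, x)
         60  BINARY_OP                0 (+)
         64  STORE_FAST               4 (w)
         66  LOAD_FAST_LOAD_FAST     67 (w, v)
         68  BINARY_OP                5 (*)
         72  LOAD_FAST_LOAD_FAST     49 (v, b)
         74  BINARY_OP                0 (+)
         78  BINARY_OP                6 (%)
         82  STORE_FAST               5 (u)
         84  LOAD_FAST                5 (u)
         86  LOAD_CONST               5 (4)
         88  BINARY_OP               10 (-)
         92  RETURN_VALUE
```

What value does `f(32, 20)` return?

-4

LOAD_FAST a → push 32. Stack: [32]
LOAD_CONST → push 12. Stack: [32, 12]
BINARY_OP ^ → 32 ^ 12 = 44. Stack: [44]
STORE_FAST x → x=44. Stack: []
LOAD_FAST_LOAD_FAST b,a → push 20,32. Stack: [20, 32]
BINARY_OP % → 20 % 32 = 20. Stack: [20]
LOAD_FAST x → push 44. Stack: [20, 44]
BINARY_OP // → 20 // 44 = 0. Stack: [0]
STORE_FAST v → v=0. Stack: []
LOAD_CONST → push 1. Stack: [1]
LOAD_FAST b → push 20. Stack: [1, 20]
BINARY_OP - → 1 - 20 = -19. Stack: [-19]
STORE_FAST v → v=-19. Stack: []
LOAD_FAST a → push 32. Stack: [32]
LOAD_CONST → push 11. Stack: [32, 11]
BINARY_OP ^ → 32 ^ 11 = 43. Stack: [43]
LOAD_FAST x → push 44. Stack: [43, 44]
LOAD_CONST → push 3. Stack: [43, 44, 3]
BINARY_OP - → 44 - 3 = 41. Stack: [43, 41]
BINARY_OP - → 43 - 41 = 2. Stack: [2]
STORE_FAST w → w=2. Stack: []
LOAD_FAST_LOAD_FAST x,x → push 44,44. Stack: [44, 44]
BINARY_OP + → 44 + 44 = 88. Stack: [88]
STORE_FAST w → w=88. Stack: []
LOAD_FAST_LOAD_FAST w,v → push 88,-19. Stack: [88, -19]
BINARY_OP * → 88 * -19 = -1672. Stack: [-1672]
LOAD_FAST_LOAD_FAST v,b → push -19,20. Stack: [-1672, -19, 20]
BINARY_OP + → -19 + 20 = 1. Stack: [-1672, 1]
BINARY_OP % → -1672 % 1 = 0. Stack: [0]
STORE_FAST u → u=0. Stack: []
LOAD_FAST u → push 0. Stack: [0]
LOAD_CONST → push 4. Stack: [0, 4]
BINARY_OP - → 0 - 4 = -4. Stack: [-4]
RETURN_VALUE → return -4.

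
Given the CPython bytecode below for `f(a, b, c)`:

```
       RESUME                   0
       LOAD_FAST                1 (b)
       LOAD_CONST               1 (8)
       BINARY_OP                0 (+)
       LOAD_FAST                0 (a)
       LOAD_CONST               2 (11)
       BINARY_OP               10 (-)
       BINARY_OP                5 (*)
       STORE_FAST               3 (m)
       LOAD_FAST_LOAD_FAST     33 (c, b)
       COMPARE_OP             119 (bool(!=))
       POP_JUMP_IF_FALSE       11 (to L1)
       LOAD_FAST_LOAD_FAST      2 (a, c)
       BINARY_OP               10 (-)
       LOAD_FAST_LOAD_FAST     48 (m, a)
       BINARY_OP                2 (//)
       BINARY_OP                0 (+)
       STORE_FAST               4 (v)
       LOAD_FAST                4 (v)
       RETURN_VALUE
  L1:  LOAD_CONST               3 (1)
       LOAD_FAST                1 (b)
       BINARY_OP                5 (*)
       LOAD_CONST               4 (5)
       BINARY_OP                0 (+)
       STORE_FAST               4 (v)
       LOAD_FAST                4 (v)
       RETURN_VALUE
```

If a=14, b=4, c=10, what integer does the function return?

6

LOAD_FAST b → push 4. Stack: [4]
LOAD_CONST → push 8. Stack: [4, 8]
BINARY_OP + → 4 + 8 = 12. Stack: [12]
LOAD_FAST a → push 14. Stack: [12, 14]
LOAD_CONST → push 11. Stack: [12, 14, 11]
BINARY_OP - → 14 - 11 = 3. Stack: [12, 3]
BINARY_OP * → 12 * 3 = 36. Stack: [36]
STORE_FAST m → m=36. Stack: []
LOAD_FAST_LOAD_FAST c,b → push 10,4. Stack: [10, 4]
COMPARE_OP bool(!=) → 10 vs 4 = True. Stack: [True]
POP_JUMP_IF_FALSE → pop True; no jump. Stack: []
LOAD_FAST_LOAD_FAST a,c → push 14,10. Stack: [14, 10]
BINARY_OP - → 14 - 10 = 4. Stack: [4]
LOAD_FAST_LOAD_FAST m,a → push 36,14. Stack: [4, 36, 14]
BINARY_OP // → 36 // 14 = 2. Stack: [4, 2]
BINARY_OP + → 4 + 2 = 6. Stack: [6]
STORE_FAST v → v=6. Stack: []
LOAD_FAST v → push 6. Stack: [6]
RETURN_VALUE → return 6.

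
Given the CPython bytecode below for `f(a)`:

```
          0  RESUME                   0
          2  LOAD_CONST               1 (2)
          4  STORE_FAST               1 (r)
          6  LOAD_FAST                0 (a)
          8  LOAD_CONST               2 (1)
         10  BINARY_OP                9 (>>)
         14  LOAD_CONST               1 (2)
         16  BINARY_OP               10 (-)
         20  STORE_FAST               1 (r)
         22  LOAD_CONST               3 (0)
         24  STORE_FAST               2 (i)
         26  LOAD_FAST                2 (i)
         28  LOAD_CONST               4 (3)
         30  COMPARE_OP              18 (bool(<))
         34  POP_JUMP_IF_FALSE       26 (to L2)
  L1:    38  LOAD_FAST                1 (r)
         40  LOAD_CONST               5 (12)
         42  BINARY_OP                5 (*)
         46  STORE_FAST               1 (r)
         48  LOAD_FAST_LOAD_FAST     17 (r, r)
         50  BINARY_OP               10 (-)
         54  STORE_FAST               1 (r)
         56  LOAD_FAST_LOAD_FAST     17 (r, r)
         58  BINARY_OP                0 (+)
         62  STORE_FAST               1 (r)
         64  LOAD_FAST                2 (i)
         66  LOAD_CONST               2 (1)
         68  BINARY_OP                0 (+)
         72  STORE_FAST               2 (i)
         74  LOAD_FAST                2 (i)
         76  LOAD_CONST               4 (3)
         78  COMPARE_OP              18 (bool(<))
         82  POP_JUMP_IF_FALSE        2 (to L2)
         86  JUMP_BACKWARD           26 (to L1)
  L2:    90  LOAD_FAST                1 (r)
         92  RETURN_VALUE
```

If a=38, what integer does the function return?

LOAD_CONST → push 2
STORE_FAST r → r=2
LOAD_FAST a → push 38
LOAD_CONST → push 1
BINARY_OP >> → 38 >> 1 = 19
LOAD_CONST → push 2
BINARY_OP - → 19 - 2 = 17
STORE_FAST r → r=17
LOAD_CONST → push 0
STORE_FAST i → i=0
LOAD_FAST i → push 0
LOAD_CONST → push 3
COMPARE_OP bool(<) → 0 vs 3 = True
POP_JUMP_IF_FALSE → pop True; no jump
LOAD_FAST r → push 17
LOAD_CONST → push 12
BINARY_OP * → 17 * 12 = 204
STORE_FAST r → r=204
LOAD_FAST_LOAD_FAST r,r → push 204,204
BINARY_OP - → 204 - 204 = 0
STORE_FAST r → r=0
LOAD_FAST_LOAD_FAST r,r → push 0,0
BINARY_OP + → 0 + 0 = 0
STORE_FAST r → r=0
LOAD_FAST i → push 0
LOAD_CONST → push 1
BINARY_OP + → 0 + 1 = 1
STORE_FAST i → i=1
LOAD_FAST i → push 1
LOAD_CONST → push 3
COMPARE_OP bool(<) → 1 vs 3 = True
POP_JUMP_IF_FALSE → pop True; no jump
LOAD_FAST r → push 0
LOAD_CONST → push 12
BINARY_OP * → 0 * 12 = 0
STORE_FAST r → r=0
LOAD_FAST_LOAD_FAST r,r → push 0,0
BINARY_OP - → 0 - 0 = 0
STORE_FAST r → r=0
LOAD_FAST_LOAD_FAST r,r → push 0,0
BINARY_OP + → 0 + 0 = 0
STORE_FAST r → r=0
LOAD_FAST i → push 1
LOAD_CONST → push 1
BINARY_OP + → 1 + 1 = 2
STORE_FAST i → i=2
LOAD_FAST i → push 2
LOAD_CONST → push 3
COMPARE_OP bool(<) → 2 vs 3 = True
POP_JUMP_IF_FALSE → pop True; no jump
LOAD_FAST r → push 0
LOAD_CONST → push 12
BINARY_OP * → 0 * 12 = 0
STORE_FAST r → r=0
LOAD_FAST_LOAD_FAST r,r → push 0,0
BINARY_OP - → 0 - 0 = 0
STORE_FAST r → r=0
LOAD_FAST_LOAD_FAST r,r → push 0,0
BINARY_OP + → 0 + 0 = 0
STORE_FAST r → r=0
LOAD_FAST i → push 2
LOAD_CONST → push 1
BINARY_OP + → 2 + 1 = 3
STORE_FAST i → i=3
LOAD_FAST i → push 3
LOAD_CONST → push 3
COMPARE_OP bool(<) → 3 vs 3 = False
POP_JUMP_IF_FALSE → pop False; jump
LOAD_FAST r → push 0
RETURN_VALUE → return 0.

0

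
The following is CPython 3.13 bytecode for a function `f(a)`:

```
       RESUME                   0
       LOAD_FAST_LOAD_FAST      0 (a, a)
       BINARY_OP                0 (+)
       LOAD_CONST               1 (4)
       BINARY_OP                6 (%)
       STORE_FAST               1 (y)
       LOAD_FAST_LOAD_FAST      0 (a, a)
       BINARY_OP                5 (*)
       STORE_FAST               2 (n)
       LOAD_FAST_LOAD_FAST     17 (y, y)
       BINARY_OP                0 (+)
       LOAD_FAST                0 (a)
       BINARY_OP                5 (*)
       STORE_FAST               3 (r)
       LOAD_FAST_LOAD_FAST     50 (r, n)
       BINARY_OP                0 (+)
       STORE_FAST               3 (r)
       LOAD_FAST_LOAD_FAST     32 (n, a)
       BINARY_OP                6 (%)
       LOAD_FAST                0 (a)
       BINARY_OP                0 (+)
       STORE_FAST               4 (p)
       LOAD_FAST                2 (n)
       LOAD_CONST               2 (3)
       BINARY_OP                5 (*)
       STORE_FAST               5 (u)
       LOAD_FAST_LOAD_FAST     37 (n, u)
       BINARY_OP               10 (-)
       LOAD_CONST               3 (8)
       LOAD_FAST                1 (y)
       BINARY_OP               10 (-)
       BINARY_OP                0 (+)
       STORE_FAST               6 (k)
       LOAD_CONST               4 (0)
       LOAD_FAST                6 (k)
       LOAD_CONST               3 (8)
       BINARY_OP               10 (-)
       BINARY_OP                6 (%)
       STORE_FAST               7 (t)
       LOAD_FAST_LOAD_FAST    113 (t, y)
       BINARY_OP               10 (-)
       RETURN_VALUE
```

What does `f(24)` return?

0

LOAD_FAST_LOAD_FAST a,a → push 24,24. Stack: [24, 24]
BINARY_OP + → 24 + 24 = 48. Stack: [48]
LOAD_CONST → push 4. Stack: [48, 4]
BINARY_OP % → 48 % 4 = 0. Stack: [0]
STORE_FAST y → y=0. Stack: []
LOAD_FAST_LOAD_FAST a,a → push 24,24. Stack: [24, 24]
BINARY_OP * → 24 * 24 = 576. Stack: [576]
STORE_FAST n → n=576. Stack: []
LOAD_FAST_LOAD_FAST y,y → push 0,0. Stack: [0, 0]
BINARY_OP + → 0 + 0 = 0. Stack: [0]
LOAD_FAST a → push 24. Stack: [0, 24]
BINARY_OP * → 0 * 24 = 0. Stack: [0]
STORE_FAST r → r=0. Stack: []
LOAD_FAST_LOAD_FAST r,n → push 0,576. Stack: [0, 576]
BINARY_OP + → 0 + 576 = 576. Stack: [576]
STORE_FAST r → r=576. Stack: []
LOAD_FAST_LOAD_FAST n,a → push 576,24. Stack: [576, 24]
BINARY_OP % → 576 % 24 = 0. Stack: [0]
LOAD_FAST a → push 24. Stack: [0, 24]
BINARY_OP + → 0 + 24 = 24. Stack: [24]
STORE_FAST p → p=24. Stack: []
LOAD_FAST n → push 576. Stack: [576]
LOAD_CONST → push 3. Stack: [576, 3]
BINARY_OP * → 576 * 3 = 1728. Stack: [1728]
STORE_FAST u → u=1728. Stack: []
LOAD_FAST_LOAD_FAST n,u → push 576,1728. Stack: [576, 1728]
BINARY_OP - → 576 - 1728 = -1152. Stack: [-1152]
LOAD_CONST → push 8. Stack: [-1152, 8]
LOAD_FAST y → push 0. Stack: [-1152, 8, 0]
BINARY_OP - → 8 - 0 = 8. Stack: [-1152, 8]
BINARY_OP + → -1152 + 8 = -1144. Stack: [-1144]
STORE_FAST k → k=-1144. Stack: []
LOAD_CONST → push 0. Stack: [0]
LOAD_FAST k → push -1144. Stack: [0, -1144]
LOAD_CONST → push 8. Stack: [0, -1144, 8]
BINARY_OP - → -1144 - 8 = -1152. Stack: [0, -1152]
BINARY_OP % → 0 % -1152 = 0. Stack: [0]
STORE_FAST t → t=0. Stack: []
LOAD_FAST_LOAD_FAST t,y → push 0,0. Stack: [0, 0]
BINARY_OP - → 0 - 0 = 0. Stack: [0]
RETURN_VALUE → return 0.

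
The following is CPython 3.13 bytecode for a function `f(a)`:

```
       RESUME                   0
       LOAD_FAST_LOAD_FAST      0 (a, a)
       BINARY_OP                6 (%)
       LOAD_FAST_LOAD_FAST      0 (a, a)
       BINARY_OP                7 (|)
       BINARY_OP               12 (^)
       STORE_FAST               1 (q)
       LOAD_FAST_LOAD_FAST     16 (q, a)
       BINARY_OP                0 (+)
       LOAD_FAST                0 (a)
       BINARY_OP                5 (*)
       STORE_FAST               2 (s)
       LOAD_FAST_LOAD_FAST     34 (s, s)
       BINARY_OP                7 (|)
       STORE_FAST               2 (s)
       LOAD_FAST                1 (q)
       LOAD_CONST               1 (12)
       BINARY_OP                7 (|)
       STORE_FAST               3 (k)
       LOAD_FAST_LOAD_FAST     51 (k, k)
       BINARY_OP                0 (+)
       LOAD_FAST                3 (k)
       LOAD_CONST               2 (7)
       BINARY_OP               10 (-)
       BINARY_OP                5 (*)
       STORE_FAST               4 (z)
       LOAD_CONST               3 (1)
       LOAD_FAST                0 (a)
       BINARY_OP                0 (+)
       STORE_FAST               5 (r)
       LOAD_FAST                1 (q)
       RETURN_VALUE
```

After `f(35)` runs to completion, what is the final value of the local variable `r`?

36

LOAD_FAST_LOAD_FAST a,a → push 35,35. Stack: [35, 35]
BINARY_OP % → 35 % 35 = 0. Stack: [0]
LOAD_FAST_LOAD_FAST a,a → push 35,35. Stack: [0, 35, 35]
BINARY_OP | → 35 | 35 = 35. Stack: [0, 35]
BINARY_OP ^ → 0 ^ 35 = 35. Stack: [35]
STORE_FAST q → q=35. Stack: []
LOAD_FAST_LOAD_FAST q,a → push 35,35. Stack: [35, 35]
BINARY_OP + → 35 + 35 = 70. Stack: [70]
LOAD_FAST a → push 35. Stack: [70, 35]
BINARY_OP * → 70 * 35 = 2450. Stack: [2450]
STORE_FAST s → s=2450. Stack: []
LOAD_FAST_LOAD_FAST s,s → push 2450,2450. Stack: [2450, 2450]
BINARY_OP | → 2450 | 2450 = 2450. Stack: [2450]
STORE_FAST s → s=2450. Stack: []
LOAD_FAST q → push 35. Stack: [35]
LOAD_CONST → push 12. Stack: [35, 12]
BINARY_OP | → 35 | 12 = 47. Stack: [47]
STORE_FAST k → k=47. Stack: []
LOAD_FAST_LOAD_FAST k,k → push 47,47. Stack: [47, 47]
BINARY_OP + → 47 + 47 = 94. Stack: [94]
LOAD_FAST k → push 47. Stack: [94, 47]
LOAD_CONST → push 7. Stack: [94, 47, 7]
BINARY_OP - → 47 - 7 = 40. Stack: [94, 40]
BINARY_OP * → 94 * 40 = 3760. Stack: [3760]
STORE_FAST z → z=3760. Stack: []
LOAD_CONST → push 1. Stack: [1]
LOAD_FAST a → push 35. Stack: [1, 35]
BINARY_OP + → 1 + 35 = 36. Stack: [36]
STORE_FAST r → r=36. Stack: []
LOAD_FAST q → push 35. Stack: [35]
RETURN_VALUE → return 35.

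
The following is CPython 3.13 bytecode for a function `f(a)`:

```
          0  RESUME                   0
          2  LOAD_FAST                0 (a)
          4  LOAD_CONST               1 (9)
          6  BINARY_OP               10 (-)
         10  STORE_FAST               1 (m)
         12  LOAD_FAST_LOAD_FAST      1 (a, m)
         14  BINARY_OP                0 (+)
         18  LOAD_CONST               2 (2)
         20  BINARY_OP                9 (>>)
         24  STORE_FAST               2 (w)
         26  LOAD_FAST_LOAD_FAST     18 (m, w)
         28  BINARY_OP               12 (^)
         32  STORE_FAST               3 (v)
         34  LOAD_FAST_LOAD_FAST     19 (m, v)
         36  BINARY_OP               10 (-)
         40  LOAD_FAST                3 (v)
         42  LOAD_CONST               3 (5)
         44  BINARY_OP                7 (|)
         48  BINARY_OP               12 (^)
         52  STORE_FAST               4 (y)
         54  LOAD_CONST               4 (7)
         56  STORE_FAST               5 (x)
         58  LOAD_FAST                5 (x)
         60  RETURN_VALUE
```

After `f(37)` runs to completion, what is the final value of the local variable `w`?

16

LOAD_FAST a → push 37. Stack: [37]
LOAD_CONST → push 9. Stack: [37, 9]
BINARY_OP - → 37 - 9 = 28. Stack: [28]
STORE_FAST m → m=28. Stack: []
LOAD_FAST_LOAD_FAST a,m → push 37,28. Stack: [37, 28]
BINARY_OP + → 37 + 28 = 65. Stack: [65]
LOAD_CONST → push 2. Stack: [65, 2]
BINARY_OP >> → 65 >> 2 = 16. Stack: [16]
STORE_FAST w → w=16. Stack: []
LOAD_FAST_LOAD_FAST m,w → push 28,16. Stack: [28, 16]
BINARY_OP ^ → 28 ^ 16 = 12. Stack: [12]
STORE_FAST v → v=12. Stack: []
LOAD_FAST_LOAD_FAST m,v → push 28,12. Stack: [28, 12]
BINARY_OP - → 28 - 12 = 16. Stack: [16]
LOAD_FAST v → push 12. Stack: [16, 12]
LOAD_CONST → push 5. Stack: [16, 12, 5]
BINARY_OP | → 12 | 5 = 13. Stack: [16, 13]
BINARY_OP ^ → 16 ^ 13 = 29. Stack: [29]
STORE_FAST y → y=29. Stack: []
LOAD_CONST → push 7. Stack: [7]
STORE_FAST x → x=7. Stack: []
LOAD_FAST x → push 7. Stack: [7]
RETURN_VALUE → return 7.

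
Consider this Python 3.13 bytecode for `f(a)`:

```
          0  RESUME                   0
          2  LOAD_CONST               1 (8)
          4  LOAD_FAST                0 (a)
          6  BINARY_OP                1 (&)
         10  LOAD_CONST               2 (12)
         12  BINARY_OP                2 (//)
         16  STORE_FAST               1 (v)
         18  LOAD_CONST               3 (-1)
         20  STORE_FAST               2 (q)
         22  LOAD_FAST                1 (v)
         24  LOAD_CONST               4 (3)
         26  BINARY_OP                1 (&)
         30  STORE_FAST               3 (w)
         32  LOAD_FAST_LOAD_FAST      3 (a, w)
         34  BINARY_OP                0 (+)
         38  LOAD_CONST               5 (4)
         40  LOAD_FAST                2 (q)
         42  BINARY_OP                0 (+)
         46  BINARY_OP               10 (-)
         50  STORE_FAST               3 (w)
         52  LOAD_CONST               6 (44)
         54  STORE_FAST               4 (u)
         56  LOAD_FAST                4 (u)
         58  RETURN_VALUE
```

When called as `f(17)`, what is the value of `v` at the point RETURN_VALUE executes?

LOAD_CONST → push 8. Stack: [8]
LOAD_FAST a → push 17. Stack: [8, 17]
BINARY_OP & → 8 & 17 = 0. Stack: [0]
LOAD_CONST → push 12. Stack: [0, 12]
BINARY_OP // → 0 // 12 = 0. Stack: [0]
STORE_FAST v → v=0. Stack: []
LOAD_CONST → push -1. Stack: [-1]
STORE_FAST q → q=-1. Stack: []
LOAD_FAST v → push 0. Stack: [0]
LOAD_CONST → push 3. Stack: [0, 3]
BINARY_OP & → 0 & 3 = 0. Stack: [0]
STORE_FAST w → w=0. Stack: []
LOAD_FAST_LOAD_FAST a,w → push 17,0. Stack: [17, 0]
BINARY_OP + → 17 + 0 = 17. Stack: [17]
LOAD_CONST → push 4. Stack: [17, 4]
LOAD_FAST q → push -1. Stack: [17, 4, -1]
BINARY_OP + → 4 + -1 = 3. Stack: [17, 3]
BINARY_OP - → 17 - 3 = 14. Stack: [14]
STORE_FAST w → w=14. Stack: []
LOAD_CONST → push 44. Stack: [44]
STORE_FAST u → u=44. Stack: []
LOAD_FAST u → push 44. Stack: [44]
RETURN_VALUE → return 44.

0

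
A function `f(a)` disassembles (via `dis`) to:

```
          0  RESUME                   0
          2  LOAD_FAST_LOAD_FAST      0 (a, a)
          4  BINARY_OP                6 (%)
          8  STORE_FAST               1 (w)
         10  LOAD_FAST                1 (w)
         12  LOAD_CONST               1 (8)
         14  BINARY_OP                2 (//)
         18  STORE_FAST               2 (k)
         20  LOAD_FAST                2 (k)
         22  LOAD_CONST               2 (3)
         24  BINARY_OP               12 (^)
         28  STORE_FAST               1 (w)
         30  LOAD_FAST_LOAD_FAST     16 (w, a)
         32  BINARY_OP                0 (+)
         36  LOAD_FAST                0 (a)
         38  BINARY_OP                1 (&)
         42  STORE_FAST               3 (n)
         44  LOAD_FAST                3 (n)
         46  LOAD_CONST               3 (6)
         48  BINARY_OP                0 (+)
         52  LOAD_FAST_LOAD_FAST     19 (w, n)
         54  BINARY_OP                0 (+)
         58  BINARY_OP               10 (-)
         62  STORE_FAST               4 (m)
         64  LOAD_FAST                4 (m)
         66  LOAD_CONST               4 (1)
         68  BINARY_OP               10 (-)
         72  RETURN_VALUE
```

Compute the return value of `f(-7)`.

2

LOAD_FAST_LOAD_FAST a,a → push -7,-7. Stack: [-7, -7]
BINARY_OP % → -7 % -7 = 0. Stack: [0]
STORE_FAST w → w=0. Stack: []
LOAD_FAST w → push 0. Stack: [0]
LOAD_CONST → push 8. Stack: [0, 8]
BINARY_OP // → 0 // 8 = 0. Stack: [0]
STORE_FAST k → k=0. Stack: []
LOAD_FAST k → push 0. Stack: [0]
LOAD_CONST → push 3. Stack: [0, 3]
BINARY_OP ^ → 0 ^ 3 = 3. Stack: [3]
STORE_FAST w → w=3. Stack: []
LOAD_FAST_LOAD_FAST w,a → push 3,-7. Stack: [3, -7]
BINARY_OP + → 3 + -7 = -4. Stack: [-4]
LOAD_FAST a → push -7. Stack: [-4, -7]
BINARY_OP & → -4 & -7 = -8. Stack: [-8]
STORE_FAST n → n=-8. Stack: []
LOAD_FAST n → push -8. Stack: [-8]
LOAD_CONST → push 6. Stack: [-8, 6]
BINARY_OP + → -8 + 6 = -2. Stack: [-2]
LOAD_FAST_LOAD_FAST w,n → push 3,-8. Stack: [-2, 3, -8]
BINARY_OP + → 3 + -8 = -5. Stack: [-2, -5]
BINARY_OP - → -2 - -5 = 3. Stack: [3]
STORE_FAST m → m=3. Stack: []
LOAD_FAST m → push 3. Stack: [3]
LOAD_CONST → push 1. Stack: [3, 1]
BINARY_OP - → 3 - 1 = 2. Stack: [2]
RETURN_VALUE → return 2.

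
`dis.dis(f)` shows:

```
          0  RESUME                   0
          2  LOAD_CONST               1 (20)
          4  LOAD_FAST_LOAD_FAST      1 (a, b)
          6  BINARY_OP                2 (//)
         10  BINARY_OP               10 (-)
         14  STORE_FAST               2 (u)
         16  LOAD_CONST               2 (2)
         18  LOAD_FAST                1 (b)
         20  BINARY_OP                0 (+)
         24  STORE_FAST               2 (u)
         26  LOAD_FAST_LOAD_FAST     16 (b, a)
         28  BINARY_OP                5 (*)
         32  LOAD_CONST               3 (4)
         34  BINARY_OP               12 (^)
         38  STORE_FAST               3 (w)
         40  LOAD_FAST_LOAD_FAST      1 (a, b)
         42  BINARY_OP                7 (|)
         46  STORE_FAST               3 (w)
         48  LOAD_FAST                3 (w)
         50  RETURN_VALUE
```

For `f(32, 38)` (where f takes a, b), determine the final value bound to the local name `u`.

40

LOAD_CONST → push 20. Stack: [20]
LOAD_FAST_LOAD_FAST a,b → push 32,38. Stack: [20, 32, 38]
BINARY_OP // → 32 // 38 = 0. Stack: [20, 0]
BINARY_OP - → 20 - 0 = 20. Stack: [20]
STORE_FAST u → u=20. Stack: []
LOAD_CONST → push 2. Stack: [2]
LOAD_FAST b → push 38. Stack: [2, 38]
BINARY_OP + → 2 + 38 = 40. Stack: [40]
STORE_FAST u → u=40. Stack: []
LOAD_FAST_LOAD_FAST b,a → push 38,32. Stack: [38, 32]
BINARY_OP * → 38 * 32 = 1216. Stack: [1216]
LOAD_CONST → push 4. Stack: [1216, 4]
BINARY_OP ^ → 1216 ^ 4 = 1220. Stack: [1220]
STORE_FAST w → w=1220. Stack: []
LOAD_FAST_LOAD_FAST a,b → push 32,38. Stack: [32, 38]
BINARY_OP | → 32 | 38 = 38. Stack: [38]
STORE_FAST w → w=38. Stack: []
LOAD_FAST w → push 38. Stack: [38]
RETURN_VALUE → return 38.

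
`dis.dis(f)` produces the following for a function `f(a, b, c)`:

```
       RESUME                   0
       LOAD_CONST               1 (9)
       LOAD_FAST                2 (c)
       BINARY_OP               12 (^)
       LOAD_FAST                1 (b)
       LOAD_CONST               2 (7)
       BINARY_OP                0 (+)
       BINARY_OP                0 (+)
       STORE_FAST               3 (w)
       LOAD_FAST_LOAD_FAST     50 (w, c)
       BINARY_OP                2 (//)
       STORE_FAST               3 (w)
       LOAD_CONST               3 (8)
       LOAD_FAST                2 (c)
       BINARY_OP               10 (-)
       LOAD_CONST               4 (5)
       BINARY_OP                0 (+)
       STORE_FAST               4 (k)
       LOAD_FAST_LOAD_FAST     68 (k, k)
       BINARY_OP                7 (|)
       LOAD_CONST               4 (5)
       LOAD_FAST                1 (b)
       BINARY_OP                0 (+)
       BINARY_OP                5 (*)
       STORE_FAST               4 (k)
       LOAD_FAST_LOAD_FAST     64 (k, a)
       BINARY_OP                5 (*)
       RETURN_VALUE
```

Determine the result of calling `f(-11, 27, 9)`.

LOAD_CONST → push 9. Stack: [9]
LOAD_FAST c → push 9. Stack: [9, 9]
BINARY_OP ^ → 9 ^ 9 = 0. Stack: [0]
LOAD_FAST b → push 27. Stack: [0, 27]
LOAD_CONST → push 7. Stack: [0, 27, 7]
BINARY_OP + → 27 + 7 = 34. Stack: [0, 34]
BINARY_OP + → 0 + 34 = 34. Stack: [34]
STORE_FAST w → w=34. Stack: []
LOAD_FAST_LOAD_FAST w,c → push 34,9. Stack: [34, 9]
BINARY_OP // → 34 // 9 = 3. Stack: [3]
STORE_FAST w → w=3. Stack: []
LOAD_CONST → push 8. Stack: [8]
LOAD_FAST c → push 9. Stack: [8, 9]
BINARY_OP - → 8 - 9 = -1. Stack: [-1]
LOAD_CONST → push 5. Stack: [-1, 5]
BINARY_OP + → -1 + 5 = 4. Stack: [4]
STORE_FAST k → k=4. Stack: []
LOAD_FAST_LOAD_FAST k,k → push 4,4. Stack: [4, 4]
BINARY_OP | → 4 | 4 = 4. Stack: [4]
LOAD_CONST → push 5. Stack: [4, 5]
LOAD_FAST b → push 27. Stack: [4, 5, 27]
BINARY_OP + → 5 + 27 = 32. Stack: [4, 32]
BINARY_OP * → 4 * 32 = 128. Stack: [128]
STORE_FAST k → k=128. Stack: []
LOAD_FAST_LOAD_FAST k,a → push 128,-11. Stack: [128, -11]
BINARY_OP * → 128 * -11 = -1408. Stack: [-1408]
RETURN_VALUE → return -1408.

-1408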